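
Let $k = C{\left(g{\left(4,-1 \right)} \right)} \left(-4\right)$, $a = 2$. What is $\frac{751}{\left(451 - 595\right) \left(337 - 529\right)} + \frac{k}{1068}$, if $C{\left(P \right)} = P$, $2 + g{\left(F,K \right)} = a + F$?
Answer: $\frac{29975}{2460672} \approx 0.012182$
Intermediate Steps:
$g{\left(F,K \right)} = F$ ($g{\left(F,K \right)} = -2 + \left(2 + F\right) = F$)
$k = -16$ ($k = 4 \left(-4\right) = -16$)
$\frac{751}{\left(451 - 595\right) \left(337 - 529\right)} + \frac{k}{1068} = \frac{751}{\left(451 - 595\right) \left(337 - 529\right)} - \frac{16}{1068} = \frac{751}{\left(-144\right) \left(-192\right)} - \frac{4}{267} = \frac{751}{27648} - \frac{4}{267} = \frac{29975}{2460672}$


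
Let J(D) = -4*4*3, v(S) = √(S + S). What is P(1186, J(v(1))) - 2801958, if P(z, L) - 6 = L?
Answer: -2802000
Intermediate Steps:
v(S) = √2*√S (v(S) = √(2*S) = √2*√S)
J(D) = -48 (J(D) = -16*3 = -48)
P(z, L) = 6 + L
P(1186, J(v(1))) - 2801958 = (6 - 48) - 2801958 = -42 - 2801958 = -2802000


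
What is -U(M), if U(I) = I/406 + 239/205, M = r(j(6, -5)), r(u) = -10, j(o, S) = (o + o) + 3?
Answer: -47492/41615 ≈ -1.1412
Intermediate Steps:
j(o, S) = 3 + 2*o (j(o, S) = 2*o + 3 = 3 + 2*o)
M = -10
U(I) = 239/205 + I/406 (U(I) = I*(1/406) + 239*(1/205) = I/406 + 239/205 = 239/205 + I/406)
-U(M) = -(239/205 + (1/406)*(-10)) = -(239/205 - 5/203) = -1*47492/41615 = -47492/41615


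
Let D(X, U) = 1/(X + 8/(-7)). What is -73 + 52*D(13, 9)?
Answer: -5695/83 ≈ -68.615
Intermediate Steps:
D(X, U) = 1/(-8/7 + X) (D(X, U) = 1/(X + 8*(-⅐)) = 1/(X - 8/7) = 1/(-8/7 + X))
-73 + 52*D(13, 9) = -73 + 52*(7/(-8 + 7*13)) = -73 + 52*(7/(-8 + 91)) = -73 + 52*(7/83) = -73 + 364/83 = -5695/83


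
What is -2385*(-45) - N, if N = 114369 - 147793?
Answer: 140749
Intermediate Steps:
N = -33424
-2385*(-45) - N = -2385*(-45) - 1*(-33424) = 107325 + 33424 = 140749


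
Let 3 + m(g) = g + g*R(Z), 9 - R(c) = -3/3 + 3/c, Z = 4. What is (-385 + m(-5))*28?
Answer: -12299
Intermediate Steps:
R(c) = 10 - 3/c (R(c) = 9 - (-3/3 + 3/c) = 9 - (-3*⅓ + 3/c) = 9 - (-1 + 3/c) = 9 + (1 - 3/c) = 10 - 3/c)
m(g) = -3 + 41*g/4 (m(g) = -3 + (g + g*(10 - 3/4)) = -3 + (g + g*(10 - 3*¼)) = -3 + (g + g*(10 - ¾)) = -3 + (g + g*(37/4)) = -3 + (g + 37*g/4) = -3 + 41*g/4)
(-385 + m(-5))*28 = (-385 + (-3 + (41/4)*(-5)))*28 = (-385 + (-3 - 205/4))*28 = (-385 - 217/4)*28 = -1757/4*28 = -12299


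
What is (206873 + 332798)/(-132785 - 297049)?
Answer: -7601/6054 ≈ -1.2555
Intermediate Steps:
(206873 + 332798)/(-132785 - 297049) = 539671/(-429834) = 539671*(-1/429834) = -7601/6054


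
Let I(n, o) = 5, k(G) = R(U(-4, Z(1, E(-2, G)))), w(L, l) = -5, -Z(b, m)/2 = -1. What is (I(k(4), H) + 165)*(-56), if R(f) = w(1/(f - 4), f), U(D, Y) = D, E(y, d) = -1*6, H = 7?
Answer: -9520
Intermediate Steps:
E(y, d) = -6
Z(b, m) = 2 (Z(b, m) = -2*(-1) = 2)
R(f) = -5
k(G) = -5
(I(k(4), H) + 165)*(-56) = (5 + 165)*(-56) = 170*(-56) = -9520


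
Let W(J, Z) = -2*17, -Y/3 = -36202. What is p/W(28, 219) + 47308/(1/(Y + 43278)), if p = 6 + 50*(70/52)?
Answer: 3175915095271/442 ≈ 7.1853e+9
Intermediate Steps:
Y = 108606 (Y = -3*(-36202) = 108606)
W(J, Z) = -34
p = 953/13 (p = 6 + 50*(70*(1/52)) = 6 + 50*(35/26) = 6 + 875/13 = 953/13 ≈ 73.308)
p/W(28, 219) + 47308/(1/(Y + 43278)) = (953/13)/(-34) + 47308/(1/(108606 + 43278)) = (953/13)*(-1/34) + 47308/(1/151884) = -953/442 + 47308/(1/151884) = -953/442 + 47308*151884 = -953/442 + 7185328272 = 3175915095271/442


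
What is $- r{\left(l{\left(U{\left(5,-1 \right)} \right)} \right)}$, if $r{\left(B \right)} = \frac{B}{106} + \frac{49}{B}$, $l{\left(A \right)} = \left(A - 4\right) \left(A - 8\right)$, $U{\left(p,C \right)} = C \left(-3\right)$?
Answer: $- \frac{5219}{530} \approx -9.8472$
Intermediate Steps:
$U{\left(p,C \right)} = - 3 C$
$l{\left(A \right)} = \left(-8 + A\right) \left(-4 + A\right)$ ($l{\left(A \right)} = \left(-4 + A\right) \left(-8 + A\right) = \left(-8 + A\right) \left(-4 + A\right)$)
$r{\left(B \right)} = \frac{49}{B} + \frac{B}{106}$ ($r{\left(B \right)} = B \frac{1}{106} + \frac{49}{B} = \frac{B}{106} + \frac{49}{B} = \frac{49}{B} + \frac{B}{106}$)
$- r{\left(l{\left(U{\left(5,-1 \right)} \right)} \right)} = - (\frac{49}{32 + \left(\left(-3\right) \left(-1\right)\right)^{2} - 12 \left(\left(-3\right) \left(-1\right)\right)} + \frac{32 + \left(\left(-3\right) \left(-1\right)\right)^{2} - 12 \left(\left(-3\right) \left(-1\right)\right)}{106}) = - (\frac{49}{32 + 3^{2} - 36} + \frac{32 + 3^{2} - 36}{106}) = - (\frac{49}{32 + 9 - 36} + \frac{32 + 9 - 36}{106}) = - (\frac{49}{5} + \frac{1}{106} \cdot 5) = - (49 \cdot \frac{1}{5} + \frac{5}{106}) = - (\frac{49}{5} + \frac{5}{106}) = \left(-1\right) \frac{5219}{530} = - \frac{5219}{530}$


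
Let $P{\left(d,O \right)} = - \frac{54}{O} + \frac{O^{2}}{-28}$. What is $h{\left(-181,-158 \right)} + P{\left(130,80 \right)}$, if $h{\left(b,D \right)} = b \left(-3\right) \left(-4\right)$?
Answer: $- \frac{672349}{280} \approx -2401.2$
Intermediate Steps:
$h{\left(b,D \right)} = 12 b$ ($h{\left(b,D \right)} = - 3 b \left(-4\right) = 12 b$)
$P{\left(d,O \right)} = - \frac{54}{O} - \frac{O^{2}}{28}$ ($P{\left(d,O \right)} = - \frac{54}{O} + O^{2} \left(- \frac{1}{28}\right) = - \frac{54}{O} - \frac{O^{2}}{28}$)
$h{\left(-181,-158 \right)} + P{\left(130,80 \right)} = 12 \left(-181\right) + \frac{-1512 - 80^{3}}{28 \cdot 80} = -2172 + \frac{1}{28} \cdot \frac{1}{80} \left(-1512 - 512000\right) = -2172 + \frac{1}{28} \cdot \frac{1}{80} \left(-513512\right) = -2172 - \frac{64189}{280} = - \frac{672349}{280}$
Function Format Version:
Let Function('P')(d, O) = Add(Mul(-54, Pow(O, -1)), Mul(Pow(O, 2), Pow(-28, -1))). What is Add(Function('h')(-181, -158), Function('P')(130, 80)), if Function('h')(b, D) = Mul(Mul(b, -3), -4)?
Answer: Rational(-672349, 280) ≈ -2401.2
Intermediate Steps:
Function('h')(b, D) = Mul(12, b) (Function('h')(b, D) = Mul(Mul(-3, b), -4) = Mul(12, b))
Function('P')(d, O) = Add(Mul(-54, Pow(O, -1)), Mul(Rational(-1, 28), Pow(O, 2))) (Function('P')(d, O) = Add(Mul(-54, Pow(O, -1)), Mul(Pow(O, 2), Rational(-1, 28))) = Add(Mul(-54, Pow(O, -1)), Mul(Rational(-1, 28), Pow(O, 2))))
Add(Function('h')(-181, -158), Function('P')(130, 80)) = Add(Mul(12, -181), Mul(Rational(1, 28), Pow(80, -1), Add(-1512, Mul(-1, Pow(80, 3))))) = Add(-2172, Mul(Rational(1, 28), Rational(1, 80), Add(-1512, Mul(-1, 512000)))) = Add(-2172, Mul(Rational(1, 28), Rational(1, 80), Add(-1512, -512000))) = Add(-2172, Mul(Rational(1, 28), Rational(1, 80), -513512)) = Add(-2172, Rational(-64189, 280)) = Rational(-672349, 280)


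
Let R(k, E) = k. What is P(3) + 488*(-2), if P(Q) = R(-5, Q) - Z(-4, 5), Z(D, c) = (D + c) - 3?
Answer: -979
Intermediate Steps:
Z(D, c) = -3 + D + c
P(Q) = -3 (P(Q) = -5 - (-3 - 4 + 5) = -5 - 1*(-2) = -5 + 2 = -3)
P(3) + 488*(-2) = -3 + 488*(-2) = -3 - 976 = -979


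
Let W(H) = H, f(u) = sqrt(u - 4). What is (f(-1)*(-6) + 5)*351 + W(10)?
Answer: 1765 - 2106*I*sqrt(5) ≈ 1765.0 - 4709.2*I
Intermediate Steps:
f(u) = sqrt(-4 + u)
(f(-1)*(-6) + 5)*351 + W(10) = (sqrt(-4 - 1)*(-6) + 5)*351 + 10 = (sqrt(-5)*(-6) + 5)*351 + 10 = ((I*sqrt(5))*(-6) + 5)*351 + 10 = (-6*I*sqrt(5) + 5)*351 + 10 = (5 - 6*I*sqrt(5))*351 + 10 = (1755 - 2106*I*sqrt(5)) + 10 = 1765 - 2106*I*sqrt(5)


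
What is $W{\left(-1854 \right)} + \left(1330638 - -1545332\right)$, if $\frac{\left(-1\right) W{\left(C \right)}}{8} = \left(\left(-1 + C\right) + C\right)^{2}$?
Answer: $-107177478$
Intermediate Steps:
$W{\left(C \right)} = - 8 \left(-1 + 2 C\right)^{2}$ ($W{\left(C \right)} = - 8 \left(\left(-1 + C\right) + C\right)^{2} = - 8 \left(-1 + 2 C\right)^{2}$)
$W{\left(-1854 \right)} + \left(1330638 - -1545332\right) = - 8 \left(-1 + 2 \left(-1854\right)\right)^{2} + \left(1330638 - -1545332\right) = - 8 \left(-1 - 3708\right)^{2} + \left(1330638 + 1545332\right) = - 8 \left(-3709\right)^{2} + 2875970 = \left(-8\right) 13756681 + 2875970 = -110053448 + 2875970 = -107177478$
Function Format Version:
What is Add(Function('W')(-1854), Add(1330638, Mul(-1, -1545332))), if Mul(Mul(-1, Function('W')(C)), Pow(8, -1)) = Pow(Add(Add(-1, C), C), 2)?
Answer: -107177478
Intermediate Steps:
Function('W')(C) = Mul(-8, Pow(Add(-1, Mul(2, C)), 2)) (Function('W')(C) = Mul(-8, Pow(Add(Add(-1, C), C), 2)) = Mul(-8, Pow(Add(-1, Mul(2, C)), 2)))
Add(Function('W')(-1854), Add(1330638, Mul(-1, -1545332))) = Add(Mul(-8, Pow(Add(-1, Mul(2, -1854)), 2)), Add(1330638, Mul(-1, -1545332))) = Add(Mul(-8, Pow(Add(-1, -3708), 2)), Add(1330638, 1545332)) = Add(Mul(-8, Pow(-3709, 2)), 2875970) = Add(Mul(-8, 13756681), 2875970) = Add(-110053448, 2875970) = -107177478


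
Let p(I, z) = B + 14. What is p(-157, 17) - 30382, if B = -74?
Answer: -30442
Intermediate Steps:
p(I, z) = -60 (p(I, z) = -74 + 14 = -60)
p(-157, 17) - 30382 = -60 - 30382 = -30442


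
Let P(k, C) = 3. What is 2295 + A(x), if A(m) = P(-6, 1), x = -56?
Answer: 2298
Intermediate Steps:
A(m) = 3
2295 + A(x) = 2295 + 3 = 2298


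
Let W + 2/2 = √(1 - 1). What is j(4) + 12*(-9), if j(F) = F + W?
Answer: -105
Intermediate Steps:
W = -1 (W = -1 + √(1 - 1) = -1 + √0 = -1 + 0 = -1)
j(F) = -1 + F (j(F) = F - 1 = -1 + F)
j(4) + 12*(-9) = (-1 + 4) + 12*(-9) = 3 - 108 = -105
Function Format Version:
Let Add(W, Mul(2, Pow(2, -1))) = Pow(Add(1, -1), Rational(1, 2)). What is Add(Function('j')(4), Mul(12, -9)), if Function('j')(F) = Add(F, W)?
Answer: -105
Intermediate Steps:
W = -1 (W = Add(-1, Pow(Add(1, -1), Rational(1, 2))) = Add(-1, Pow(0, Rational(1, 2))) = Add(-1, 0) = -1)
Function('j')(F) = Add(-1, F) (Function('j')(F) = Add(F, -1) = Add(-1, F))
Add(Function('j')(4), Mul(12, -9)) = Add(Add(-1, 4), Mul(12, -9)) = Add(3, -108) = -105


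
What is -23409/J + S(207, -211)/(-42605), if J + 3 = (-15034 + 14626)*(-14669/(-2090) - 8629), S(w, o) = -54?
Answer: -281237754753/52206247346515 ≈ -0.0053871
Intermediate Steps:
J = 3676064829/1045 (J = -3 + (-15034 + 14626)*(-14669/(-2090) - 8629) = -3 - 408*(-14669*(-1/2090) - 8629) = -3 - 408*(14669/2090 - 8629) = -3 - 408*(-18019941/2090) = -3 + 3676067964/1045 = 3676064829/1045 ≈ 3.5178e+6)
-23409/J + S(207, -211)/(-42605) = -23409/3676064829/1045 - 54/(-42605) = -23409*1045/3676064829 - 54*(-1/42605) = -8154135/1225354943 + 54/42605 = -281237754753/52206247346515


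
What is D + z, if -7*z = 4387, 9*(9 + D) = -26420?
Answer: -224990/63 ≈ -3571.3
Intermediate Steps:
D = -26501/9 (D = -9 + (⅑)*(-26420) = -9 - 26420/9 = -26501/9 ≈ -2944.6)
z = -4387/7 (z = -⅐*4387 = -4387/7 ≈ -626.71)
D + z = -26501/9 - 4387/7 = -224990/63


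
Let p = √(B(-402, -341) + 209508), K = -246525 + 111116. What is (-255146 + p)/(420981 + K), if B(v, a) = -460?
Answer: -127573/142786 + √52262/142786 ≈ -0.89186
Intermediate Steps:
K = -135409
p = 2*√52262 (p = √(-460 + 209508) = √209048 = 2*√52262 ≈ 457.22)
(-255146 + p)/(420981 + K) = (-255146 + 2*√52262)/(420981 - 135409) = (-255146 + 2*√52262)/285572 = (-255146 + 2*√52262)*(1/285572) = -127573/142786 + √52262/142786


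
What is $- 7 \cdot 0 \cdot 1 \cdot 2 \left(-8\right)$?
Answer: $0$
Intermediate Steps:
$- 7 \cdot 0 \cdot 1 \cdot 2 \left(-8\right) = - 7 \cdot 0 \cdot 2 \left(-8\right) = \left(-7\right) 0 \left(-8\right) = 0 \left(-8\right) = 0$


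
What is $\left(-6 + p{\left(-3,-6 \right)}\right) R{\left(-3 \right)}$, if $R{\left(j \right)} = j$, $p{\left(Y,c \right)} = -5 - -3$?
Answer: $24$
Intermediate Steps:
$p{\left(Y,c \right)} = -2$ ($p{\left(Y,c \right)} = -5 + 3 = -2$)
$\left(-6 + p{\left(-3,-6 \right)}\right) R{\left(-3 \right)} = \left(-6 - 2\right) \left(-3\right) = \left(-8\right) \left(-3\right) = 24$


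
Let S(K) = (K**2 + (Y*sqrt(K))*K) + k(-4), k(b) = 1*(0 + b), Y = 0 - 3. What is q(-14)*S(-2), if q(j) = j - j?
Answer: 0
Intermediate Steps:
q(j) = 0
Y = -3
k(b) = b (k(b) = 1*b = b)
S(K) = -4 + K**2 - 3*K**(3/2) (S(K) = (K**2 + (-3*sqrt(K))*K) - 4 = (K**2 - 3*K**(3/2)) - 4 = -4 + K**2 - 3*K**(3/2))
q(-14)*S(-2) = 0*(-4 + (-2)**2 - (-6)*I*sqrt(2)) = 0*(-4 + 4 - (-6)*I*sqrt(2)) = 0*(-4 + 4 + 6*I*sqrt(2)) = 0*(6*I*sqrt(2)) = 0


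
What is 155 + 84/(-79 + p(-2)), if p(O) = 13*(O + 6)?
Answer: 1367/9 ≈ 151.89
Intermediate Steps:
p(O) = 78 + 13*O (p(O) = 13*(6 + O) = 78 + 13*O)
155 + 84/(-79 + p(-2)) = 155 + 84/(-79 + (78 + 13*(-2))) = 155 + 84/(-79 + (78 - 26)) = 155 + 84/(-79 + 52) = 155 + 84/(-27) = 155 - 1/27*84 = 155 - 28/9 = 1367/9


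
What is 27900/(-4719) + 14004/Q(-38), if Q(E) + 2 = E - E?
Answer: -11023446/1573 ≈ -7007.9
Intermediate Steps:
Q(E) = -2 (Q(E) = -2 + (E - E) = -2 + 0 = -2)
27900/(-4719) + 14004/Q(-38) = 27900/(-4719) + 14004/(-2) = 27900*(-1/4719) + 14004*(-½) = -9300/1573 - 7002 = -11023446/1573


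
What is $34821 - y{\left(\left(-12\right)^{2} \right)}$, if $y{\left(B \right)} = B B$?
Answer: $14085$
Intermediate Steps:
$y{\left(B \right)} = B^{2}$
$34821 - y{\left(\left(-12\right)^{2} \right)} = 34821 - \left(\left(-12\right)^{2}\right)^{2} = 34821 - 144^{2} = 34821 - 20736 = 14085$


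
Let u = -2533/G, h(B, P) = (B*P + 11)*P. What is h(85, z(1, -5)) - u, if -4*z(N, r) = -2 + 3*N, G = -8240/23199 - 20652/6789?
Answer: -530095204865/713396144 ≈ -743.06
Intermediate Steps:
G = -178349036/52499337 (G = -8240*1/23199 - 20652*1/6789 = -8240/23199 - 6884/2263 = -178349036/52499337 ≈ -3.3972)
z(N, r) = ½ - 3*N/4 (z(N, r) = -(-2 + 3*N)/4 = ½ - 3*N/4)
h(B, P) = P*(11 + B*P) (h(B, P) = (11 + B*P)*P = P*(11 + B*P))
u = 132980820621/178349036 (u = -2533/(-178349036/52499337) = -2533*(-52499337/178349036) = 132980820621/178349036 ≈ 745.62)
h(85, z(1, -5)) - u = (½ - ¾*1)*(11 + 85*(½ - ¾*1)) - 1*132980820621/178349036 = (½ - ¾)*(11 + 85*(½ - ¾)) - 132980820621/178349036 = -(11 + 85*(-¼))/4 - 132980820621/178349036 = -(11 - 85/4)/4 - 132980820621/178349036 = -¼*(-41/4) - 132980820621/178349036 = 41/16 - 132980820621/178349036 = -530095204865/713396144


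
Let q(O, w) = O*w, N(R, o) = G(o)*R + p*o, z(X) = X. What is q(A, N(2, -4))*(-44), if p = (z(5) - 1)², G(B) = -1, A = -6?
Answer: -17424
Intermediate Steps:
p = 16 (p = (5 - 1)² = 4² = 16)
N(R, o) = -R + 16*o
q(A, N(2, -4))*(-44) = -6*(-1*2 + 16*(-4))*(-44) = -6*(-2 - 64)*(-44) = -6*(-66)*(-44) = 396*(-44) = -17424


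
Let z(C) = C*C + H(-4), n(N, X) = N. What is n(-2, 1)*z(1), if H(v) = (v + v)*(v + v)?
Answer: -130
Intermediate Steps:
H(v) = 4*v² (H(v) = (2*v)*(2*v) = 4*v²)
z(C) = 64 + C² (z(C) = C*C + 4*(-4)² = C² + 4*16 = C² + 64 = 64 + C²)
n(-2, 1)*z(1) = -2*(64 + 1²) = -2*(64 + 1) = -2*65 = -130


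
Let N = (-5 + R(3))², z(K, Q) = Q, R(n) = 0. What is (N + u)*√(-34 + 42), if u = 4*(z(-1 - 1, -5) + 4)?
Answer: 42*√2 ≈ 59.397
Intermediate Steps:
u = -4 (u = 4*(-5 + 4) = 4*(-1) = -4)
N = 25 (N = (-5 + 0)² = (-5)² = 25)
(N + u)*√(-34 + 42) = (25 - 4)*√(-34 + 42) = 21*√8 = 21*(2*√2) = 42*√2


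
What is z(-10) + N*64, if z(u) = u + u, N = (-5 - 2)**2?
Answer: 3116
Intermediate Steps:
N = 49 (N = (-7)**2 = 49)
z(u) = 2*u
z(-10) + N*64 = 2*(-10) + 49*64 = -20 + 3136 = 3116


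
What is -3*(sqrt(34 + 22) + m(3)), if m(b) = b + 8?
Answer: -33 - 6*sqrt(14) ≈ -55.450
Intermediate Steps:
m(b) = 8 + b
-3*(sqrt(34 + 22) + m(3)) = -3*(sqrt(34 + 22) + (8 + 3)) = -3*(sqrt(56) + 11) = -3*(2*sqrt(14) + 11) = -3*(11 + 2*sqrt(14)) = -33 - 6*sqrt(14)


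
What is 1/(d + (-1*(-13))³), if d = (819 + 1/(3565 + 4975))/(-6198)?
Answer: 52930920/116282236979 ≈ 0.00045519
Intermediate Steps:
d = -6994261/52930920 (d = (819 + 1/8540)*(-1/6198) = (6994261/8540)*(-1/6198) = -6994261/52930920 ≈ -0.13214)
1/(d + (-1*(-13))³) = 1/(-6994261/52930920 + (-1*(-13))³) = 1/(-6994261/52930920 + 13³) = 1/(-6994261/52930920 + 2197) = 1/(116282236979/52930920) = 52930920/116282236979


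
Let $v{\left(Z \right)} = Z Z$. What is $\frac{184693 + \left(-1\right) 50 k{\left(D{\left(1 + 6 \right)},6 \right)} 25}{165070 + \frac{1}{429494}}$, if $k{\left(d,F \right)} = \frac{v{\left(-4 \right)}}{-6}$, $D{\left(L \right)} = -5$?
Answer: $\frac{242268546026}{212689723743} \approx 1.1391$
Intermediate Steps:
$v{\left(Z \right)} = Z^{2}$
$k{\left(d,F \right)} = - \frac{8}{3}$ ($k{\left(d,F \right)} = \frac{\left(-4\right)^{2}}{-6} = 16 \left(- \frac{1}{6}\right) = - \frac{8}{3}$)
$\frac{184693 + \left(-1\right) 50 k{\left(D{\left(1 + 6 \right)},6 \right)} 25}{165070 + \frac{1}{429494}} = \frac{184693 + \left(-1\right) 50 \left(- \frac{8}{3}\right) 25}{165070 + \frac{1}{429494}} = \frac{184693 + \left(-50\right) \left(- \frac{8}{3}\right) 25}{165070 + \frac{1}{429494}} = \frac{184693 + \frac{400}{3} \cdot 25}{\frac{70896574581}{429494}} = \left(184693 + \frac{10000}{3}\right) \frac{429494}{70896574581} = \frac{564079}{3} \cdot \frac{429494}{70896574581} = \frac{242268546026}{212689723743}$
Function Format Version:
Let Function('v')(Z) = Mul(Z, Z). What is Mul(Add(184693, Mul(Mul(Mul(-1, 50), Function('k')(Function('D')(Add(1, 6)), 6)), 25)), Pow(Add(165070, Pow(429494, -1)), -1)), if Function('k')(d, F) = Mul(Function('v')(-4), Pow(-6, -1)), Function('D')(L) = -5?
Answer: Rational(242268546026, 212689723743) ≈ 1.1391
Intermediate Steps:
Function('v')(Z) = Pow(Z, 2)
Function('k')(d, F) = Rational(-8, 3) (Function('k')(d, F) = Mul(Pow(-4, 2), Pow(-6, -1)) = Mul(16, Rational(-1, 6)) = Rational(-8, 3))
Mul(Add(184693, Mul(Mul(Mul(-1, 50), Function('k')(Function('D')(Add(1, 6)), 6)), 25)), Pow(Add(165070, Pow(429494, -1)), -1)) = Mul(Add(184693, Mul(Mul(Mul(-1, 50), Rational(-8, 3)), 25)), Pow(Add(165070, Pow(429494, -1)), -1)) = Mul(Add(184693, Mul(Mul(-50, Rational(-8, 3)), 25)), Pow(Add(165070, Rational(1, 429494)), -1)) = Mul(Add(184693, Mul(Rational(400, 3), 25)), Pow(Rational(70896574581, 429494), -1)) = Mul(Add(184693, Rational(10000, 3)), Rational(429494, 70896574581)) = Mul(Rational(564079, 3), Rational(429494, 70896574581)) = Rational(242268546026, 212689723743)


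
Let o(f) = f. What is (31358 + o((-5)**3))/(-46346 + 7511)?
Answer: -10411/12945 ≈ -0.80425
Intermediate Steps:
(31358 + o((-5)**3))/(-46346 + 7511) = (31358 + (-5)**3)/(-46346 + 7511) = (31358 - 125)/(-38835) = 31233*(-1/38835) = -10411/12945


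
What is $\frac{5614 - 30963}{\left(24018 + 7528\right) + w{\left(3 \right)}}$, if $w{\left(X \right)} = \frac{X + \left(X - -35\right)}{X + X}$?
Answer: $- \frac{152094}{189317} \approx -0.80338$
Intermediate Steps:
$w{\left(X \right)} = \frac{35 + 2 X}{2 X}$ ($w{\left(X \right)} = \frac{X + \left(X + 35\right)}{2 X} = \left(X + \left(35 + X\right)\right) \frac{1}{2 X} = \left(35 + 2 X\right) \frac{1}{2 X} = \frac{35 + 2 X}{2 X}$)
$\frac{5614 - 30963}{\left(24018 + 7528\right) + w{\left(3 \right)}} = \frac{5614 - 30963}{\left(24018 + 7528\right) + \frac{\frac{35}{2} + 3}{3}} = - \frac{25349}{31546 + \frac{1}{3} \cdot \frac{41}{2}} = - \frac{25349}{31546 + \frac{41}{6}} = - \frac{25349}{\frac{189317}{6}} = \left(-25349\right) \frac{6}{189317} = - \frac{152094}{189317}$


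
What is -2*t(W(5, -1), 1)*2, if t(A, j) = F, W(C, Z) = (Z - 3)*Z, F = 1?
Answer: -4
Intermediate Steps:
W(C, Z) = Z*(-3 + Z) (W(C, Z) = (-3 + Z)*Z = Z*(-3 + Z))
t(A, j) = 1
-2*t(W(5, -1), 1)*2 = -2*1*2 = -2*2 = -4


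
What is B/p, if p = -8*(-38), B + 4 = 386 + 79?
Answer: 461/304 ≈ 1.5164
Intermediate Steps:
B = 461 (B = -4 + (386 + 79) = -4 + 465 = 461)
p = 304
B/p = 461/304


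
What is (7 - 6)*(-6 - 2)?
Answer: -8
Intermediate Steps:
(7 - 6)*(-6 - 2) = 1*(-8) = -8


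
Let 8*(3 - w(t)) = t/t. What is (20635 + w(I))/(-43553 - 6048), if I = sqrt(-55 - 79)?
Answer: -165103/396808 ≈ -0.41608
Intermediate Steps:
I = I*sqrt(134) (I = sqrt(-134) = I*sqrt(134) ≈ 11.576*I)
w(t) = 23/8 (w(t) = 3 - t/(8*t) = 3 - 1/8*1 = 3 - 1/8 = 23/8)
(20635 + w(I))/(-43553 - 6048) = (20635 + 23/8)/(-43553 - 6048) = (165103/8)/(-49601) = (165103/8)*(-1/49601) = -165103/396808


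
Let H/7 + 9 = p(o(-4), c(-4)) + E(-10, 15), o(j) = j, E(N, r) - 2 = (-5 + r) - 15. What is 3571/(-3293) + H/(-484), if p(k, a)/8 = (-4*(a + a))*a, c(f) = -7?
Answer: 17709046/398453 ≈ 44.445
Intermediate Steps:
E(N, r) = -18 + r (E(N, r) = 2 + ((-5 + r) - 15) = 2 + (-20 + r) = -18 + r)
p(k, a) = -64*a**2 (p(k, a) = 8*((-4*(a + a))*a) = 8*((-8*a)*a) = 8*(-8*a**2) = -64*a**2)
H = -22036 (H = -63 + 7*(-64*(-7)**2 + (-18 + 15)) = -63 + 7*(-64*49 - 3) = -63 + 7*(-3136 - 3) = -63 + 7*(-3139) = -63 - 21973 = -22036)
3571/(-3293) + H/(-484) = 3571/(-3293) - 22036/(-484) = 3571*(-1/3293) - 22036*(-1/484) = -3571/3293 + 5509/121 = 17709046/398453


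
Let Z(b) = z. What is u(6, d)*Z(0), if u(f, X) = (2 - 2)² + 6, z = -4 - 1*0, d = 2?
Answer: -24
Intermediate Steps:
z = -4 (z = -4 + 0 = -4)
u(f, X) = 6 (u(f, X) = 0² + 6 = 0 + 6 = 6)
Z(b) = -4
u(6, d)*Z(0) = 6*(-4) = -24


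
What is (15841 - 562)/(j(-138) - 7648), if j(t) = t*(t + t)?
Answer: 15279/30440 ≈ 0.50194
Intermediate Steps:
j(t) = 2*t² (j(t) = t*(2*t) = 2*t²)
(15841 - 562)/(j(-138) - 7648) = (15841 - 562)/(2*(-138)² - 7648) = 15279/(2*19044 - 7648) = 15279/(38088 - 7648) = 15279/30440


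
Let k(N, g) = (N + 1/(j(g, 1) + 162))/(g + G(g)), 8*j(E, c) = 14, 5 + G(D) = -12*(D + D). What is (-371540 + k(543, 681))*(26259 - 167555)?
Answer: 134688450361810156/2565635 ≈ 5.2497e+10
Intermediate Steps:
G(D) = -5 - 24*D (G(D) = -5 - 12*(D + D) = -5 - 24*D)
j(E, c) = 7/4 (j(E, c) = (⅛)*14 = 7/4)
k(N, g) = (4/655 + N)/(-5 - 23*g) (k(N, g) = (N + 1/(7/4 + 162))/(g + (-5 - 24*g)) = (N + 1/(655/4))/(-5 - 23*g) = (N + 4/655)/(-5 - 23*g) = (4/655 + N)/(-5 - 23*g))
(-371540 + k(543, 681))*(26259 - 167555) = (-371540 + (4 + 655*543)/(655*(-5 - 23*681)))*(26259 - 167555) = (-371540 + (4 + 355665)/(655*(-5 - 15663)))*(-141296) = (-371540 + (1/655)*355669/(-15668))*(-141296) = (-371540 + (1/655)*(-1/15668)*355669)*(-141296) = (-371540 - 355669/10262540)*(-141296) = -3812944467269/10262540*(-141296) = 134688450361810156/2565635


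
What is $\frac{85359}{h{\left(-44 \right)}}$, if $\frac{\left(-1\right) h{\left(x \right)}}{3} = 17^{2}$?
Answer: $- \frac{28453}{289} \approx -98.453$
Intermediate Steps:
$h{\left(x \right)} = -867$ ($h{\left(x \right)} = - 3 \cdot 17^{2} = \left(-3\right) 289 = -867$)
$\frac{85359}{h{\left(-44 \right)}} = \frac{85359}{-867} = 85359 \left(- \frac{1}{867}\right) = - \frac{28453}{289}$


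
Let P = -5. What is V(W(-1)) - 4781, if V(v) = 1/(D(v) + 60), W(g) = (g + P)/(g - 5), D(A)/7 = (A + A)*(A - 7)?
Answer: -114745/24 ≈ -4781.0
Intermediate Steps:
D(A) = 14*A*(-7 + A) (D(A) = 7*((A + A)*(A - 7)) = 7*((2*A)*(-7 + A)) = 7*(2*A*(-7 + A)) = 14*A*(-7 + A))
W(g) = 1 (W(g) = (g - 5)/(g - 5) = (-5 + g)/(-5 + g) = 1)
V(v) = 1/(60 + 14*v*(-7 + v)) (V(v) = 1/(14*v*(-7 + v) + 60) = 1/(60 + 14*v*(-7 + v)))
V(W(-1)) - 4781 = 1/(2*(30 + 7*1*(-7 + 1))) - 4781 = 1/(2*(30 + 7*1*(-6))) - 4781 = 1/(2*(30 - 42)) - 4781 = (½)/(-12) - 4781 = (½)*(-1/12) - 4781 = -1/24 - 4781 = -114745/24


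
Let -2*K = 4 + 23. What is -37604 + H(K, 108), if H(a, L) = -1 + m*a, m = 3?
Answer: -75291/2 ≈ -37646.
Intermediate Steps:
K = -27/2 (K = -(4 + 23)/2 = -½*27 = -27/2 ≈ -13.500)
H(a, L) = -1 + 3*a
-37604 + H(K, 108) = -37604 + (-1 + 3*(-27/2)) = -37604 + (-1 - 81/2) = -37604 - 83/2 = -75291/2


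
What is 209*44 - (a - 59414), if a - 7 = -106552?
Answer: 175155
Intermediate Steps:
a = -106545 (a = 7 - 106552 = -106545)
209*44 - (a - 59414) = 209*44 - (-106545 - 59414) = 9196 - 1*(-165959) = 9196 + 165959 = 175155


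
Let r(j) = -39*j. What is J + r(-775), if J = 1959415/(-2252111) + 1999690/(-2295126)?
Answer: 78110176183197485/2584439255493 ≈ 30223.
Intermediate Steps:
J = -4500314078440/2584439255493 (J = 1959415*(-1/2252111) + 1999690*(-1/2295126) = -1959415/2252111 - 999845/1147563 = -4500314078440/2584439255493 ≈ -1.7413)
J + r(-775) = -4500314078440/2584439255493 - 39*(-775) = -4500314078440/2584439255493 + 30225 = 78110176183197485/2584439255493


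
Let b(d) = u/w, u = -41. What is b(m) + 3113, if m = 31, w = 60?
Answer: 186739/60 ≈ 3112.3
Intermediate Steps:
b(d) = -41/60
b(m) + 3113 = -41/60 + 3113 = 186739/60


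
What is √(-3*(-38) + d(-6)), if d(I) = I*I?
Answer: 5*√6 ≈ 12.247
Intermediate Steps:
d(I) = I²
√(-3*(-38) + d(-6)) = √(-3*(-38) + (-6)²) = √(114 + 36) = √150 = 5*√6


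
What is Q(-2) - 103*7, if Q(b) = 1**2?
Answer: -720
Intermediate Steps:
Q(b) = 1
Q(-2) - 103*7 = 1 - 103*7 = 1 - 721 = -720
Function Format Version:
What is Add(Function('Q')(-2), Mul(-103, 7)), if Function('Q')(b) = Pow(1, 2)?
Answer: -720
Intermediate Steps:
Function('Q')(b) = 1
Add(Function('Q')(-2), Mul(-103, 7)) = Add(1, Mul(-103, 7)) = Add(1, -721) = -720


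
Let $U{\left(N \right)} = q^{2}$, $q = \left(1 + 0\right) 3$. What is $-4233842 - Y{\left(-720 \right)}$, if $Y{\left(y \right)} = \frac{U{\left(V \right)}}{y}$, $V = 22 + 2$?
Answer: $- \frac{338707359}{80} \approx -4.2338 \cdot 10^{6}$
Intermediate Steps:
$q = 3$ ($q = 1 \cdot 3 = 3$)
$V = 24$
$U{\left(N \right)} = 9$ ($U{\left(N \right)} = 3^{2} = 9$)
$Y{\left(y \right)} = \frac{9}{y}$
$-4233842 - Y{\left(-720 \right)} = -4233842 - \frac{9}{-720} = -4233842 - 9 \left(- \frac{1}{720}\right) = -4233842 - - \frac{1}{80} = -4233842 + \frac{1}{80} = - \frac{338707359}{80}$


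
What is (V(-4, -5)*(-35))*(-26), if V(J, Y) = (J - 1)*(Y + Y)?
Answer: 45500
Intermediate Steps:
V(J, Y) = 2*Y*(-1 + J) (V(J, Y) = (-1 + J)*(2*Y) = 2*Y*(-1 + J))
(V(-4, -5)*(-35))*(-26) = ((2*(-5)*(-1 - 4))*(-35))*(-26) = ((2*(-5)*(-5))*(-35))*(-26) = (50*(-35))*(-26) = -1750*(-26) = 45500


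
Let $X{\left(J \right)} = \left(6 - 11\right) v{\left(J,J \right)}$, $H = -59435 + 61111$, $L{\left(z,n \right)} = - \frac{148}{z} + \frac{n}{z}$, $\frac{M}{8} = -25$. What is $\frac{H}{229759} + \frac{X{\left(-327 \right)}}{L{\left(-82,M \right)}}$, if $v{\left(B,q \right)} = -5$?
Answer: $\frac{235794599}{39978066} \approx 5.8981$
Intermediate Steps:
$M = -200$ ($M = 8 \left(-25\right) = -200$)
$H = 1676$
$X{\left(J \right)} = 25$ ($X{\left(J \right)} = \left(6 - 11\right) \left(-5\right) = \left(-5\right) \left(-5\right) = 25$)
$\frac{H}{229759} + \frac{X{\left(-327 \right)}}{L{\left(-82,M \right)}} = \frac{1676}{229759} + \frac{25}{\frac{1}{-82} \left(-148 - 200\right)} = 1676 \cdot \frac{1}{229759} + \frac{25}{\left(- \frac{1}{82}\right) \left(-348\right)} = \frac{1676}{229759} + \frac{25}{\frac{174}{41}} = \frac{1676}{229759} + 25 \cdot \frac{41}{174} = \frac{1676}{229759} + \frac{1025}{174} = \frac{235794599}{39978066}$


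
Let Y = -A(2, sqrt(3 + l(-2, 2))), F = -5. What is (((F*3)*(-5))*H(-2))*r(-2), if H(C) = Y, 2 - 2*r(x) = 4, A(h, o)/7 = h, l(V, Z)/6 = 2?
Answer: 1050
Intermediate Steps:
l(V, Z) = 12 (l(V, Z) = 6*2 = 12)
A(h, o) = 7*h
r(x) = -1 (r(x) = 1 - 1/2*4 = 1 - 2 = -1)
Y = -14 (Y = -7*2 = -1*14 = -14)
H(C) = -14
(((F*3)*(-5))*H(-2))*r(-2) = ((-5*3*(-5))*(-14))*(-1) = (-15*(-5)*(-14))*(-1) = (75*(-14))*(-1) = -1050*(-1) = 1050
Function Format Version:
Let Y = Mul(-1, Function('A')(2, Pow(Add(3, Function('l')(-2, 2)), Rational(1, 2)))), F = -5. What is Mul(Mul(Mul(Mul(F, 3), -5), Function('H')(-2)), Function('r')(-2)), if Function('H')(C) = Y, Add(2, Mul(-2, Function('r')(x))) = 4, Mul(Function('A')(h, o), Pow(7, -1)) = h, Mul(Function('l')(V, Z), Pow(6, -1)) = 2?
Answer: 1050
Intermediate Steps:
Function('l')(V, Z) = 12 (Function('l')(V, Z) = Mul(6, 2) = 12)
Function('A')(h, o) = Mul(7, h)
Function('r')(x) = -1 (Function('r')(x) = Add(1, Mul(Rational(-1, 2), 4)) = Add(1, -2) = -1)
Y = -14 (Y = Mul(-1, Mul(7, 2)) = Mul(-1, 14) = -14)
Function('H')(C) = -14
Mul(Mul(Mul(Mul(F, 3), -5), Function('H')(-2)), Function('r')(-2)) = Mul(Mul(Mul(Mul(-5, 3), -5), -14), -1) = Mul(Mul(Mul(-15, -5), -14), -1) = Mul(Mul(75, -14), -1) = Mul(-1050, -1) = 1050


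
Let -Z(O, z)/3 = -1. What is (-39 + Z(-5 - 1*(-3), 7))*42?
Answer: -1512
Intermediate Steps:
Z(O, z) = 3 (Z(O, z) = -3*(-1) = 3)
(-39 + Z(-5 - 1*(-3), 7))*42 = (-39 + 3)*42 = -36*42 = -1512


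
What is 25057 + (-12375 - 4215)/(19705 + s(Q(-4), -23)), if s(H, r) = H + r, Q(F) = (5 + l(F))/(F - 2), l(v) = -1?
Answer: 739707869/29522 ≈ 25056.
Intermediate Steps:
Q(F) = 4/(-2 + F) (Q(F) = (5 - 1)/(F - 2) = 4/(-2 + F))
25057 + (-12375 - 4215)/(19705 + s(Q(-4), -23)) = 25057 + (-12375 - 4215)/(19705 + (4/(-2 - 4) - 23)) = 25057 - 16590/(19705 + (4/(-6) - 23)) = 25057 - 16590/(19705 + (4*(-⅙) - 23)) = 25057 - 16590/(19705 + (-⅔ - 23)) = 25057 - 16590/(19705 - 71/3) = 25057 - 16590/59044/3 = 25057 - 16590*3/59044 = 25057 - 24885/29522 = 739707869/29522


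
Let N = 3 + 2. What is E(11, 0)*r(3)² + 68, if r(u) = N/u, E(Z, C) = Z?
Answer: 887/9 ≈ 98.556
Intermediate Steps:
N = 5
r(u) = 5/u
E(11, 0)*r(3)² + 68 = 11*(5/3)² + 68 = 11*(25/9) + 68 = 275/9 + 68 = 887/9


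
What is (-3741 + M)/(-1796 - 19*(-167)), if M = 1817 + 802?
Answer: -22/27 ≈ -0.81481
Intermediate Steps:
M = 2619
(-3741 + M)/(-1796 - 19*(-167)) = (-3741 + 2619)/(-1796 - 19*(-167)) = -1122/(-1796 + 3173) = -1122/1377 = -1122*1/1377 = -22/27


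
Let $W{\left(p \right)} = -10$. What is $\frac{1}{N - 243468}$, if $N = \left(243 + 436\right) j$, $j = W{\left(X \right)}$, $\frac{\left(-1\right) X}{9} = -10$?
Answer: $- \frac{1}{250258} \approx -3.9959 \cdot 10^{-6}$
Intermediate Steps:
$X = 90$ ($X = \left(-9\right) \left(-10\right) = 90$)
$j = -10$
$N = -6790$ ($N = \left(243 + 436\right) \left(-10\right) = 679 \left(-10\right) = -6790$)
$\frac{1}{N - 243468} = \frac{1}{-6790 - 243468} = \frac{1}{-250258} = - \frac{1}{250258}$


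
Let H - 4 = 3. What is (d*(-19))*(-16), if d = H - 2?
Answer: 1520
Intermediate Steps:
H = 7 (H = 4 + 3 = 7)
d = 5 (d = 7 - 2 = 5)
(d*(-19))*(-16) = (5*(-19))*(-16) = -95*(-16) = 1520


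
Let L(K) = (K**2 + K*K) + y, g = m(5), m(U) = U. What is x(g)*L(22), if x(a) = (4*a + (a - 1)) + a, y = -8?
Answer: 27840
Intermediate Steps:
g = 5
L(K) = -8 + 2*K**2 (L(K) = (K**2 + K*K) - 8 = (K**2 + K**2) - 8 = 2*K**2 - 8 = -8 + 2*K**2)
x(a) = -1 + 6*a (x(a) = (4*a + (-1 + a)) + a = (-1 + 5*a) + a = -1 + 6*a)
x(g)*L(22) = (-1 + 6*5)*(-8 + 2*22**2) = (-1 + 30)*(-8 + 2*484) = 29*(-8 + 968) = 29*960 = 27840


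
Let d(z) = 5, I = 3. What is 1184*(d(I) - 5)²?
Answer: 0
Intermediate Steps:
1184*(d(I) - 5)² = 1184*(5 - 5)² = 1184*0² = 1184*0 = 0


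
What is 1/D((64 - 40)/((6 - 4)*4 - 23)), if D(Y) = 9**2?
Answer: 1/81 ≈ 0.012346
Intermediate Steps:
D(Y) = 81
1/D((64 - 40)/((6 - 4)*4 - 23)) = 1/81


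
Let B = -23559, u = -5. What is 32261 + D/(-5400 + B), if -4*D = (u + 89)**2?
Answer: 6355429/197 ≈ 32261.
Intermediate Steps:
D = -1764 (D = -(-5 + 89)**2/4 = -1/4*84**2 = -1/4*7056 = -1764)
32261 + D/(-5400 + B) = 32261 - 1764/(-5400 - 23559) = 32261 - 1764/(-28959) = 32261 - 1764*(-1/28959) = 32261 + 12/197 = 6355429/197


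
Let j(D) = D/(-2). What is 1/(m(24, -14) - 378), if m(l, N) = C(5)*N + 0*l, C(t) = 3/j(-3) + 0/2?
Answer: -1/406 ≈ -0.0024631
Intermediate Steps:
j(D) = -D/2 (j(D) = D*(-½) = -D/2)
C(t) = 2 (C(t) = 3/((-½*(-3))) + 0/2 = 3/(3/2) + 0*(½) = 3*(⅔) + 0 = 2 + 0 = 2)
m(l, N) = 2*N (m(l, N) = 2*N + 0*l = 2*N + 0 = 2*N)
1/(m(24, -14) - 378) = 1/(2*(-14) - 378) = 1/(-28 - 378) = 1/(-406) = -1/406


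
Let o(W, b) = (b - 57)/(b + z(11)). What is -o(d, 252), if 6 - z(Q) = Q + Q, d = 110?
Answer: -195/236 ≈ -0.82627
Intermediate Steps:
z(Q) = 6 - 2*Q (z(Q) = 6 - (Q + Q) = 6 - 2*Q)
o(W, b) = (-57 + b)/(-16 + b) (o(W, b) = (b - 57)/(b + (6 - 2*11)) = (-57 + b)/(b + (6 - 22)) = (-57 + b)/(b - 16) = (-57 + b)/(-16 + b))
-o(d, 252) = -(-57 + 252)/(-16 + 252) = -195/236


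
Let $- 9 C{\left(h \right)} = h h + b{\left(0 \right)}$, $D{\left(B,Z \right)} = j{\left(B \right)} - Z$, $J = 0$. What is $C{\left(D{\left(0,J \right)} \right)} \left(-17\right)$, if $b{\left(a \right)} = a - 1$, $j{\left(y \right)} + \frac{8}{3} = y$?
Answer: $\frac{935}{81} \approx 11.543$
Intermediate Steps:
$j{\left(y \right)} = - \frac{8}{3} + y$
$b{\left(a \right)} = -1 + a$ ($b{\left(a \right)} = a - 1 = -1 + a$)
$D{\left(B,Z \right)} = - \frac{8}{3} + B - Z$ ($D{\left(B,Z \right)} = \left(- \frac{8}{3} + B\right) - Z = - \frac{8}{3} + B - Z$)
$C{\left(h \right)} = \frac{1}{9} - \frac{h^{2}}{9}$ ($C{\left(h \right)} = - \frac{h h + \left(-1 + 0\right)}{9} = - \frac{h^{2} - 1}{9} = - \frac{-1 + h^{2}}{9} = \frac{1}{9} - \frac{h^{2}}{9}$)
$C{\left(D{\left(0,J \right)} \right)} \left(-17\right) = \left(\frac{1}{9} - \frac{\left(- \frac{8}{3} + 0 - 0\right)^{2}}{9}\right) \left(-17\right) = \left(\frac{1}{9} - \frac{\left(- \frac{8}{3} + 0 + 0\right)^{2}}{9}\right) \left(-17\right) = \left(\frac{1}{9} - \frac{\left(- \frac{8}{3}\right)^{2}}{9}\right) \left(-17\right) = \left(\frac{1}{9} - \frac{64}{81}\right) \left(-17\right) = \left(- \frac{55}{81}\right) \left(-17\right) = \frac{935}{81}$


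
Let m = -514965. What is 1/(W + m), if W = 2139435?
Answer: 1/1624470 ≈ 6.1559e-7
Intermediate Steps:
1/(W + m) = 1/(2139435 - 514965) = 1/1624470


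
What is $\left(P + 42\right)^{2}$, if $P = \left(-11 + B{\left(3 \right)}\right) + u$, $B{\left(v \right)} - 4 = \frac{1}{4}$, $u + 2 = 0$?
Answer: $\frac{17689}{16} \approx 1105.6$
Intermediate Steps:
$u = -2$ ($u = -2 + 0 = -2$)
$B{\left(v \right)} = \frac{17}{4}$ ($B{\left(v \right)} = 4 + \frac{1}{4} = \frac{17}{4}$)
$P = - \frac{35}{4}$ ($P = \left(-11 + \frac{17}{4}\right) - 2 = - \frac{27}{4} - 2 = - \frac{35}{4} \approx -8.75$)
$\left(P + 42\right)^{2} = \left(- \frac{35}{4} + 42\right)^{2} = \left(\frac{133}{4}\right)^{2} = \frac{17689}{16}$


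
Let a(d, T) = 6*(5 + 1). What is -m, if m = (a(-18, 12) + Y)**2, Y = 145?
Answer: -32761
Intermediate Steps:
a(d, T) = 36 (a(d, T) = 6*6 = 36)
m = 32761 (m = (36 + 145)**2 = 181**2 = 32761)
-m = -1*32761 = -32761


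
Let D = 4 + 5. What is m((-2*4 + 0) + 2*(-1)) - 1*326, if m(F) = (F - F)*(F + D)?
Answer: -326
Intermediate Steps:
D = 9
m(F) = 0 (m(F) = (F - F)*(F + 9) = 0*(9 + F) = 0)
m((-2*4 + 0) + 2*(-1)) - 1*326 = 0 - 1*326 = 0 - 326 = -326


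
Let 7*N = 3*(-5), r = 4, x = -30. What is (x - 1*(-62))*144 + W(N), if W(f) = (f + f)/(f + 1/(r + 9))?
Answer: 433347/94 ≈ 4610.1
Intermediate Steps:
N = -15/7 (N = (3*(-5))/7 = (1/7)*(-15) = -15/7 ≈ -2.1429)
W(f) = 2*f/(1/13 + f) (W(f) = (f + f)/(f + 1/(4 + 9)) = (2*f)/(f + 1/13) = (2*f)/(1/13 + f) = 2*f/(1/13 + f))
(x - 1*(-62))*144 + W(N) = (-30 - 1*(-62))*144 + 26*(-15/7)/(1 + 13*(-15/7)) = (-30 + 62)*144 + 26*(-15/7)/(1 - 195/7) = 32*144 + 26*(-15/7)/(-188/7) = 4608 + 26*(-15/7)*(-7/188) = 4608 + 195/94 = 433347/94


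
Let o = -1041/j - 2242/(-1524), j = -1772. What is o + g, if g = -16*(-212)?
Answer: 2291437571/675132 ≈ 3394.1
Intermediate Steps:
g = 3392
o = 1389827/675132 (o = -1041/(-1772) - 2242/(-1524) = -1041*(-1/1772) - 2242*(-1/1524) = 1041/1772 + 1121/762 = 1389827/675132 ≈ 2.0586)
o + g = 1389827/675132 + 3392 = 2291437571/675132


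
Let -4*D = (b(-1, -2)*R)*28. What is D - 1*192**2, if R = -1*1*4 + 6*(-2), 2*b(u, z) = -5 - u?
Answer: -37088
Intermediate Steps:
b(u, z) = -5/2 - u/2 (b(u, z) = (-5 - u)/2 = -5/2 - u/2)
R = -16 (R = -1*4 - 12 = -4 - 12 = -16)
D = -224 (D = -(-5/2 - 1/2*(-1))*(-16)*28/4 = -(-5/2 + 1/2)*(-16)*28/4 = -(-2*(-16))*28/4 = -8*28 = -1/4*896 = -224)
D - 1*192**2 = -224 - 1*192**2 = -224 - 1*36864 = -224 - 36864 = -37088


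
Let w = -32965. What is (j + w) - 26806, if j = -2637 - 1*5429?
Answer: -67837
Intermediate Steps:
j = -8066 (j = -2637 - 5429 = -8066)
(j + w) - 26806 = (-8066 - 32965) - 26806 = -41031 - 26806 = -67837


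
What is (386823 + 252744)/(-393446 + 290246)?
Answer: -213189/34400 ≈ -6.1974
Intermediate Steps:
(386823 + 252744)/(-393446 + 290246) = 639567/(-103200) = 639567*(-1/103200) = -213189/34400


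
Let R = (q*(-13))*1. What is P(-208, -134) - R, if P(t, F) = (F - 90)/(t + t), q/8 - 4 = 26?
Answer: 40567/13 ≈ 3120.5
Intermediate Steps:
q = 240 (q = 32 + 8*26 = 32 + 208 = 240)
P(t, F) = (-90 + F)/(2*t) (P(t, F) = (-90 + F)/((2*t)) = (-90 + F)*(1/(2*t)) = (-90 + F)/(2*t))
R = -3120 (R = (240*(-13))*1 = -3120*1 = -3120)
P(-208, -134) - R = (½)*(-90 - 134)/(-208) - 1*(-3120) = (½)*(-1/208)*(-224) + 3120 = 7/13 + 3120 = 40567/13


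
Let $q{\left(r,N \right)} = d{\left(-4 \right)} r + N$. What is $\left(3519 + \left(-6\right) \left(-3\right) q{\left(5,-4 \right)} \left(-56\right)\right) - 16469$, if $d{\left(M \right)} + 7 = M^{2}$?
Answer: $-54278$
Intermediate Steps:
$d{\left(M \right)} = -7 + M^{2}$
$q{\left(r,N \right)} = N + 9 r$ ($q{\left(r,N \right)} = \left(-7 + \left(-4\right)^{2}\right) r + N = \left(-7 + 16\right) r + N = 9 r + N = N + 9 r$)
$\left(3519 + \left(-6\right) \left(-3\right) q{\left(5,-4 \right)} \left(-56\right)\right) - 16469 = \left(3519 + \left(-6\right) \left(-3\right) \left(-4 + 9 \cdot 5\right) \left(-56\right)\right) - 16469 = \left(3519 + 18 \left(-4 + 45\right) \left(-56\right)\right) - 16469 = \left(3519 + 18 \cdot 41 \left(-56\right)\right) - 16469 = \left(3519 + 738 \left(-56\right)\right) - 16469 = \left(3519 - 41328\right) - 16469 = -37809 - 16469 = -54278$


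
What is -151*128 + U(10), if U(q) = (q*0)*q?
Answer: -19328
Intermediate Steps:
U(q) = 0 (U(q) = 0*q = 0)
-151*128 + U(10) = -151*128 + 0 = -19328 + 0 = -19328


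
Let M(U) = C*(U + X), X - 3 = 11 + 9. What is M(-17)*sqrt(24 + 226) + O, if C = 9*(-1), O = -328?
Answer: -328 - 270*sqrt(10) ≈ -1181.8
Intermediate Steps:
X = 23 (X = 3 + (11 + 9) = 3 + 20 = 23)
C = -9
M(U) = -207 - 9*U (M(U) = -9*(U + 23) = -9*(23 + U) = -207 - 9*U)
M(-17)*sqrt(24 + 226) + O = (-207 - 9*(-17))*sqrt(24 + 226) - 328 = (-207 + 153)*sqrt(250) - 328 = -270*sqrt(10) - 328 = -328 - 270*sqrt(10)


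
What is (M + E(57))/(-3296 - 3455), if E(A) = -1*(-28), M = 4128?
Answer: -4156/6751 ≈ -0.61561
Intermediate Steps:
E(A) = 28
(M + E(57))/(-3296 - 3455) = (4128 + 28)/(-3296 - 3455) = 4156/(-6751) = 4156*(-1/6751) = -4156/6751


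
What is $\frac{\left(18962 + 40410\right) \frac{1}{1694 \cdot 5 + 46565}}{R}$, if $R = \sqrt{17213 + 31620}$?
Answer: $\frac{59372 \sqrt{48833}}{2687524155} \approx 0.0048819$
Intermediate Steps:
$R = \sqrt{48833} \approx 220.98$
$\frac{\left(18962 + 40410\right) \frac{1}{1694 \cdot 5 + 46565}}{R} = \frac{\left(18962 + 40410\right) \frac{1}{1694 \cdot 5 + 46565}}{\sqrt{48833}} = \frac{59372}{8470 + 46565} \frac{\sqrt{48833}}{48833} = \frac{59372}{55035} \frac{\sqrt{48833}}{48833} = 59372 \cdot \frac{1}{55035} \frac{\sqrt{48833}}{48833} = \frac{59372 \frac{\sqrt{48833}}{48833}}{55035} = \frac{59372 \sqrt{48833}}{2687524155}$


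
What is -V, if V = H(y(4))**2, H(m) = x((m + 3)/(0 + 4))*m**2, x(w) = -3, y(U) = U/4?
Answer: -9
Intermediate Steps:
y(U) = U/4 (y(U) = U*(1/4) = U/4)
H(m) = -3*m**2
V = 9 (V = (-3*1**2)**2 = (-3*1)**2 = (-3)**2 = 9)
-V = -1*9 = -9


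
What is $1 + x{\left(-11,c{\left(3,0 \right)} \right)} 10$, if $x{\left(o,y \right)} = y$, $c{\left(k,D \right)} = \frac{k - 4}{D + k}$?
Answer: $- \frac{7}{3} \approx -2.3333$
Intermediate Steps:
$c{\left(k,D \right)} = \frac{-4 + k}{D + k}$
$1 + x{\left(-11,c{\left(3,0 \right)} \right)} 10 = 1 + \frac{-4 + 3}{0 + 3} \cdot 10 = 1 + \frac{1}{3} \left(-1\right) 10 = 1 - \frac{10}{3} = - \frac{7}{3}$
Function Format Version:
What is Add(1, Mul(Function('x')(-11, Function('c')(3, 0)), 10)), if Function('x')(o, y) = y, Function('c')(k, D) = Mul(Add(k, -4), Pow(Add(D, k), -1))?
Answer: Rational(-7, 3) ≈ -2.3333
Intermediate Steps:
Function('c')(k, D) = Mul(Pow(Add(D, k), -1), Add(-4, k)) (Function('c')(k, D) = Mul(Add(-4, k), Pow(Add(D, k), -1)) = Mul(Pow(Add(D, k), -1), Add(-4, k)))
Add(1, Mul(Function('x')(-11, Function('c')(3, 0)), 10)) = Add(1, Mul(Mul(Pow(Add(0, 3), -1), Add(-4, 3)), 10)) = Add(1, Mul(Mul(Pow(3, -1), -1), 10)) = Add(1, Mul(Mul(Rational(1, 3), -1), 10)) = Add(1, Mul(Rational(-1, 3), 10)) = Add(1, Rational(-10, 3)) = Rational(-7, 3)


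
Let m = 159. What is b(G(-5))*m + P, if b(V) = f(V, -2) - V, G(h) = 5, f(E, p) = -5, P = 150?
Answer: -1440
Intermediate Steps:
b(V) = -5 - V
b(G(-5))*m + P = (-5 - 1*5)*159 + 150 = (-5 - 5)*159 + 150 = -10*159 + 150 = -1590 + 150 = -1440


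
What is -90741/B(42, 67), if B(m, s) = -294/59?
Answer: 254939/14 ≈ 18210.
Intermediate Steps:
B(m, s) = -294/59 (B(m, s) = -294*1/59 = -294/59)
-90741/B(42, 67) = -90741/(-294/59) = -90741*(-59/294) = 254939/14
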